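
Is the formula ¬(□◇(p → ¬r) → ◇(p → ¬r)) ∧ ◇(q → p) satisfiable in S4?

1. ¬(□◇(p → ¬r) → ◇(p → ¬r)) ∧ ◇(q → p), 0
2. ¬(□◇(p → ¬r) → ◇(p → ¬r)), 0
3. ◇(q → p), 0
4. □◇(p → ¬r), 0
5. ¬◇(p → ¬r), 0
6. ◇(p → ¬r), 0
7. ¬(p → ¬r), 0
8. p, 0
9. r, 0
10. q → p, 1
11. ◇(p → ¬r), 1
12. ¬(p → ¬r), 1
13. p, 1
14. r, 1
15. p → ¬r, 2
16. ◇(p → ¬r), 2
17. ¬(p → ¬r), 2
18. p, 2
19. r, 2
20. ¬r, 2
Accessibility: 0R0, 0R1, 0R2, 1R1, 2R2
Branch closes: r and ¬r both at 2.
All branches of the tableau close; one closing branch shown above.

Unsatisfiable (every branch closes)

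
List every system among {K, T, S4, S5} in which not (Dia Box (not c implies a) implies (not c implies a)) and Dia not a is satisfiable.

S5-tableau for the formula:
1. not (Dia Box (not c implies a) implies (not c implies a)) and Dia not a, 0
2. not (Dia Box (not c implies a) implies (not c implies a)), 0
3. Dia not a, 0
4. Dia Box (not c implies a), 0
5. not (not c implies a), 0
6. not c, 0
7. not a, 0
8. not a, 1
9. Box (not c implies a), 2
10. not c implies a, 0
11. not c implies a, 1
12. not c implies a, 2
13. a, 0
Accessibility: 0R0, 0R1, 0R2, 1R0, 1R1, 1R2, 2R0, 2R1, 2R2
Branch closes: a and not a both at 0.
Every branch closes (one shown): unsatisfiable in S5.
S4-tableau for the formula:
1. not (Dia Box (not c implies a) implies (not c implies a)) and Dia not a, 0
2. not (Dia Box (not c implies a) implies (not c implies a)), 0
3. Dia not a, 0
4. Dia Box (not c implies a), 0
5. not (not c implies a), 0
6. not c, 0
7. not a, 0
8. not a, 1
9. Box (not c implies a), 2
10. not c implies a, 2
11. a, 2
Accessibility: 0R0, 0R1, 0R2, 1R1, 2R2
Complete open branch: satisfiable in S4, hence also in K, T (this S4-model is also a K-model and a T-model).

K, T, S4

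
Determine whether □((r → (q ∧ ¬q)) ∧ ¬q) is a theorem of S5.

Not valid

Tableau for the negation ¬□((r → (q ∧ ¬q)) ∧ ¬q):
1. ¬□((r → (q ∧ ¬q)) ∧ ¬q), u
2. ¬((r → (q ∧ ¬q)) ∧ ¬q), v
3. q, v
Accessibility: uRu, uRv, vRu, vRv
The negation has an open branch (countermodel exists).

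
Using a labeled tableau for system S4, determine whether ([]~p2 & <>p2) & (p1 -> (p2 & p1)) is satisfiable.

No, unsatisfiable

1. ([]~p2 & <>p2) & (p1 -> (p2 & p1)), u
2. []~p2 & <>p2, u   [&-rule on 1]
3. p1 -> (p2 & p1), u   [&-rule on 1]
4. []~p2, u   [&-rule on 2]
5. <>p2, u   [&-rule on 2]
6. ~p2, u   [[]-rule on 4 via uRu]
7. ~p1, u   [->-rule on 3 (branches; this branch)]
8. p2, v   [<>-rule on 5: fresh world v, uRv]
9. ~p2, v   [[]-rule on 4 via uRv]
Accessibility: uRu, uRv, vRv
Branch closes: p2 and ~p2 both at v.
All branches of the tableau close; one closing branch shown above.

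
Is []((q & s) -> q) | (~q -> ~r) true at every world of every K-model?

Tableau for the negation ~([]((q & s) -> q) | (~q -> ~r)):
1. ~([]((q & s) -> q) | (~q -> ~r)), w0
2. ~[]((q & s) -> q), w0
3. ~(~q -> ~r), w0
4. ~q, w0
5. r, w0
6. ~((q & s) -> q), w1
7. q & s, w1
8. ~q, w1
9. q, w1
10. s, w1
Accessibility: w0Rw1
Branch closes: q and ~q both at w1.
All branches of the negation close; one closing branch shown above.

Yes, valid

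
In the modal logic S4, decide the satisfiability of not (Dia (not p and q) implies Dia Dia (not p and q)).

Unsatisfiable

1. not (Dia (not p and q) implies Dia Dia (not p and q)), 0
2. Dia (not p and q), 0
3. not Dia Dia (not p and q), 0
4. not Dia (not p and q), 0
5. not (not p and q), 0
6. not q, 0
7. not p and q, 1
8. not p, 1
9. q, 1
10. not Dia (not p and q), 1
11. not (not p and q), 1
12. not q, 1
Accessibility: 0R0, 0R1, 1R1
Branch closes: q and not q both at 1.
All branches of the tableau close; one closing branch shown above.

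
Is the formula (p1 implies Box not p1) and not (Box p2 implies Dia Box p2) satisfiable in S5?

1. (p1 implies Box not p1) and not (Box p2 implies Dia Box p2), w0
2. p1 implies Box not p1, w0
3. not (Box p2 implies Dia Box p2), w0
4. Box p2, w0
5. not Dia Box p2, w0
6. p2, w0
7. not Box p2, w0
8. Box not p1, w0
9. not p1, w0
10. not p2, w1
11. p2, w1
Accessibility: w0Rw0, w0Rw1, w1Rw0, w1Rw1
Branch closes: p2 and not p2 both at w1.
All branches of the tableau close; one closing branch shown above.

No, unsatisfiable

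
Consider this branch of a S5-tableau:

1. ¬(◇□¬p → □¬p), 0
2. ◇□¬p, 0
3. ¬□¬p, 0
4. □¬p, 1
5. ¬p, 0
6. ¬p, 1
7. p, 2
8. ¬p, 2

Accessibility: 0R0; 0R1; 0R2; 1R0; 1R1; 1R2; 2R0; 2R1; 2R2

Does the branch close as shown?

Yes, closed

Both p and ¬p appear at 2.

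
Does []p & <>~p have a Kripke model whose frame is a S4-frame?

Unsatisfiable (every branch closes)

1. []p & <>~p, 0
2. []p, 0   [&-rule on 1]
3. <>~p, 0   [&-rule on 1]
4. p, 0   [[]-rule on 2 via 0R0]
5. ~p, 1   [<>-rule on 3: fresh world 1, 0R1]
6. p, 1   [[]-rule on 2 via 0R1]
Accessibility: 0R0, 0R1, 1R1
Branch closes: p and ~p both at 1.
All branches of the tableau close; one closing branch shown above.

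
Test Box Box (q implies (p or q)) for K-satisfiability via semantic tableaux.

Yes, satisfiable

1. Box Box (q implies (p or q)), w0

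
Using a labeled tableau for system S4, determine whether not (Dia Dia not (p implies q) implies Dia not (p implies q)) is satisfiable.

Unsatisfiable (every branch closes)

1. not (Dia Dia not (p implies q) implies Dia not (p implies q)), 0
2. Dia Dia not (p implies q), 0   [neg-implies-rule on 1]
3. not Dia not (p implies q), 0   [neg-implies-rule on 1]
4. p implies q, 0   [neg-Dia-rule on 3 via 0R0]
5. q, 0   [implies-rule on 4 (branches; this branch)]
6. Dia not (p implies q), 1   [Dia-rule on 2: fresh world 1, 0R1]
7. p implies q, 1   [neg-Dia-rule on 3 via 0R1]
8. q, 1   [implies-rule on 7 (branches; this branch)]
9. not (p implies q), 2   [Dia-rule on 6: fresh world 2, 1R2]
10. p, 2   [neg-implies-rule on 9]
11. not q, 2   [neg-implies-rule on 9]
12. p implies q, 2   [neg-Dia-rule on 3 via 0R2]
13. q, 2   [implies-rule on 12 (branches; this branch)]
Accessibility: 0R0, 0R1, 0R2, 1R1, 1R2, 2R2
Branch closes: q and not q both at 2.
(One branch shown.) All branches close.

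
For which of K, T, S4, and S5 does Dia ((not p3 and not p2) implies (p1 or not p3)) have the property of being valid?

K-tableau for the negation not Dia ((not p3 and not p2) implies (p1 or not p3)):
1. not Dia ((not p3 and not p2) implies (p1 or not p3)), 0
Complete open branch: countermodel on a K-frame, so not valid in K.
T-tableau for the negation not Dia ((not p3 and not p2) implies (p1 or not p3)):
1. not Dia ((not p3 and not p2) implies (p1 or not p3)), 0
2. not ((not p3 and not p2) implies (p1 or not p3)), 0
3. not p3 and not p2, 0
4. not (p1 or not p3), 0
5. not p3, 0
6. not p2, 0
7. not p1, 0
8. p3, 0
Accessibility: 0R0
Branch closes: p3 and not p3 both at 0.
Every branch closes (one shown): valid in T, hence also in S4, S5 (every theorem of T is a theorem of S4 and S5).

T, S4, S5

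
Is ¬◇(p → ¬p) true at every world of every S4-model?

Invalid (countermodel exists)

Tableau for the negation ◇(p → ¬p):
1. ◇(p → ¬p), u
2. p → ¬p, v
3. ¬p, v
Accessibility: uRu, uRv, vRv
The negation has an open branch (countermodel exists).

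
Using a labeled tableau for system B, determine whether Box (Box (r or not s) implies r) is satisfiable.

Satisfiable (open branch found)

1. Box (Box (r or not s) implies r), 0
2. Box (r or not s) implies r, 0
3. r, 0
Accessibility: 0R0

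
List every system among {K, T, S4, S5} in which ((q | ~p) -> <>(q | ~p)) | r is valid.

K-tableau for the negation ~(((q | ~p) -> <>(q | ~p)) | r):
1. ~(((q | ~p) -> <>(q | ~p)) | r), u
2. ~((q | ~p) -> <>(q | ~p)), u
3. ~r, u
4. q | ~p, u
5. ~<>(q | ~p), u
6. ~p, u
Complete open branch: countermodel on a K-frame, so not valid in K.
T-tableau for the negation ~(((q | ~p) -> <>(q | ~p)) | r):
1. ~(((q | ~p) -> <>(q | ~p)) | r), u
2. ~((q | ~p) -> <>(q | ~p)), u
3. ~r, u
4. q | ~p, u
5. ~<>(q | ~p), u
6. ~(q | ~p), u
7. ~q, u
8. p, u
9. ~p, u
Accessibility: uRu
Branch closes: p and ~p both at u.
Every branch closes (one shown): valid in T, hence also in S4, S5 (every theorem of T is a theorem of S4 and S5).

T, S4, S5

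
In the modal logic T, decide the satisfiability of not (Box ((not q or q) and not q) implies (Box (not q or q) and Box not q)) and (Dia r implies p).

1. not (Box ((not q or q) and not q) implies (Box (not q or q) and Box not q)) and (Dia r implies p), 0
2. not (Box ((not q or q) and not q) implies (Box (not q or q) and Box not q)), 0
3. Dia r implies p, 0
4. Box ((not q or q) and not q), 0
5. not (Box (not q or q) and Box not q), 0
6. (not q or q) and not q, 0
7. not q or q, 0
8. not q, 0
9. not Dia r, 0
10. not r, 0
11. not Box not q, 0
12. q, 1
13. (not q or q) and not q, 1
14. not q or q, 1
15. not q, 1
Accessibility: 0R0, 0R1, 1R1
Branch closes: q and not q both at 1.
All branches of the tableau close; one closing branch shown above.

Unsatisfiable (every branch closes)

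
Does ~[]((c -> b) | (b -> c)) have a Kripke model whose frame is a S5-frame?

1. ~[]((c -> b) | (b -> c)), u
2. ~((c -> b) | (b -> c)), v
3. ~(c -> b), v
4. ~(b -> c), v
5. c, v
6. ~b, v
7. b, v
8. ~c, v
Accessibility: uRu, uRv, vRu, vRv
Branch closes: b and ~b both at v.
All branches of the tableau close; one closing branch shown above.

Unsatisfiable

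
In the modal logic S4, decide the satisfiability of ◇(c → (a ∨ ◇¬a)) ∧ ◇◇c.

Satisfiable

1. ◇(c → (a ∨ ◇¬a)) ∧ ◇◇c, u
2. ◇(c → (a ∨ ◇¬a)), u
3. ◇◇c, u
4. c → (a ∨ ◇¬a), v
5. a ∨ ◇¬a, v
6. ◇¬a, v
7. ◇c, w
8. ¬a, x
9. c, y
Accessibility: uRu, uRv, uRw, uRx, uRy, vRv, vRx, wRw, wRy, xRx, yRy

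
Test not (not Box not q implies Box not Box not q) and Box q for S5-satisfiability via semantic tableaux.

Unsatisfiable (every branch closes)

1. not (not Box not q implies Box not Box not q) and Box q, w0
2. not (not Box not q implies Box not Box not q), w0
3. Box q, w0
4. not Box not q, w0
5. not Box not Box not q, w0
6. q, w0
7. q, w1
8. Box not q, w2
9. q, w2
10. not q, w0
Accessibility: w0Rw0, w0Rw1, w0Rw2, w1Rw0, w1Rw1, w1Rw2, w2Rw0, w2Rw1, w2Rw2
Branch closes: q and not q both at w0.
All branches of the tableau close; one closing branch shown above.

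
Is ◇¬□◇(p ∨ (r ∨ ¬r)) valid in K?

Not valid

Tableau for the negation ¬◇¬□◇(p ∨ (r ∨ ¬r)):
1. ¬◇¬□◇(p ∨ (r ∨ ¬r)), 0
The negation has an open branch (countermodel exists).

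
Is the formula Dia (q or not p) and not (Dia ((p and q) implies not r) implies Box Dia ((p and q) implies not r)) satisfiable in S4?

Satisfiable (open branch found)

1. Dia (q or not p) and not (Dia ((p and q) implies not r) implies Box Dia ((p and q) implies not r)), w0
2. Dia (q or not p), w0   [and-rule on 1]
3. not (Dia ((p and q) implies not r) implies Box Dia ((p and q) implies not r)), w0   [and-rule on 1]
4. Dia ((p and q) implies not r), w0   [neg-implies-rule on 3]
5. not Box Dia ((p and q) implies not r), w0   [neg-implies-rule on 3]
6. q or not p, w1   [Dia-rule on 2: fresh world w1, w0Rw1]
7. not p, w1   [or-rule on 6 (branches; this branch)]
8. (p and q) implies not r, w2   [Dia-rule on 4: fresh world w2, w0Rw2]
9. not r, w2   [implies-rule on 8 (branches; this branch)]
10. not Dia ((p and q) implies not r), w3   [neg-Box-rule on 5: fresh world w3, w0Rw3]
11. not ((p and q) implies not r), w3   [neg-Dia-rule on 10 via w3Rw3]
12. p and q, w3   [neg-implies-rule on 11]
13. r, w3   [neg-implies-rule on 11]
14. p, w3   [and-rule on 12]
15. q, w3   [and-rule on 12]
Accessibility: w0Rw0, w0Rw1, w0Rw2, w0Rw3, w1Rw1, w2Rw2, w3Rw3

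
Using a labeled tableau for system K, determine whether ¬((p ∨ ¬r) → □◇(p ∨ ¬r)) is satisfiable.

Satisfiable (open branch found)

1. ¬((p ∨ ¬r) → □◇(p ∨ ¬r)), w0
2. p ∨ ¬r, w0   [¬→-rule on 1]
3. ¬□◇(p ∨ ¬r), w0   [¬→-rule on 1]
4. ¬r, w0   [∨-rule on 2 (branches; this branch)]
5. ¬◇(p ∨ ¬r), w1   [¬□-rule on 3: fresh world w1, w0Rw1]
Accessibility: w0Rw1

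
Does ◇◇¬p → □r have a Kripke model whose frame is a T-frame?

1. ◇◇¬p → □r, w0
2. □r, w0   [→-rule on 1 (branches; this branch)]
3. r, w0   [□-rule on 2 via w0Rw0]
Accessibility: w0Rw0

Satisfiable (open branch found)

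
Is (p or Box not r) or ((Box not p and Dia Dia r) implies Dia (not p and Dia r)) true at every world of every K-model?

Tableau for the negation not ((p or Box not r) or ((Box not p and Dia Dia r) implies Dia (not p and Dia r))):
1. not ((p or Box not r) or ((Box not p and Dia Dia r) implies Dia (not p and Dia r))), w0
2. not (p or Box not r), w0
3. not ((Box not p and Dia Dia r) implies Dia (not p and Dia r)), w0
4. not p, w0
5. not Box not r, w0
6. Box not p and Dia Dia r, w0
7. not Dia (not p and Dia r), w0
8. Box not p, w0
9. Dia Dia r, w0
10. r, w1
11. not (not p and Dia r), w1
12. not p, w1
13. not Dia r, w1
14. Dia r, w2
15. not (not p and Dia r), w2
16. not p, w2
17. not Dia r, w2
18. r, w3
19. not r, w3
Accessibility: w0Rw1, w0Rw2, w2Rw3
Branch closes: r and not r both at w3.
Every branch of the negation's tableau closes; the branch above is one of them.

Valid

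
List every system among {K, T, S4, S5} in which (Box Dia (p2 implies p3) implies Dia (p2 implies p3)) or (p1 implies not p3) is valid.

T-tableau for the negation not ((Box Dia (p2 implies p3) implies Dia (p2 implies p3)) or (p1 implies not p3)):
1. not ((Box Dia (p2 implies p3) implies Dia (p2 implies p3)) or (p1 implies not p3)), u
2. not (Box Dia (p2 implies p3) implies Dia (p2 implies p3)), u
3. not (p1 implies not p3), u
4. Box Dia (p2 implies p3), u
5. not Dia (p2 implies p3), u
6. p1, u
7. p3, u
8. Dia (p2 implies p3), u
9. not (p2 implies p3), u
10. p2, u
11. not p3, u
Accessibility: uRu
Branch closes: p3 and not p3 both at u.
Every branch closes (one shown): valid in T, hence also in S4, S5 (every theorem of T is a theorem of S4 and S5).
K-tableau for the negation not ((Box Dia (p2 implies p3) implies Dia (p2 implies p3)) or (p1 implies not p3)):
1. not ((Box Dia (p2 implies p3) implies Dia (p2 implies p3)) or (p1 implies not p3)), u
2. not (Box Dia (p2 implies p3) implies Dia (p2 implies p3)), u
3. not (p1 implies not p3), u
4. Box Dia (p2 implies p3), u
5. not Dia (p2 implies p3), u
6. p1, u
7. p3, u
Complete open branch: countermodel on a K-frame, so not valid in K.

T, S4, S5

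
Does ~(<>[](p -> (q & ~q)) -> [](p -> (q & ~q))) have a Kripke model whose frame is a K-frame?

1. ~(<>[](p -> (q & ~q)) -> [](p -> (q & ~q))), w0
2. <>[](p -> (q & ~q)), w0   [~->-rule on 1]
3. ~[](p -> (q & ~q)), w0   [~->-rule on 1]
4. [](p -> (q & ~q)), w1   [<>-rule on 2: fresh world w1, w0Rw1]
5. ~(p -> (q & ~q)), w2   [~[]-rule on 3: fresh world w2, w0Rw2]
6. p, w2   [~->-rule on 5]
7. ~(q & ~q), w2   [~->-rule on 5]
8. q, w2   [~&-rule on 7 (branches; this branch)]
Accessibility: w0Rw1, w0Rw2

Satisfiable (open branch found)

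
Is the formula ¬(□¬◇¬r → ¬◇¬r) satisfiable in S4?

1. ¬(□¬◇¬r → ¬◇¬r), u
2. □¬◇¬r, u
3. ◇¬r, u
4. ¬◇¬r, u
5. r, u
6. ¬r, v
7. ¬◇¬r, v
8. r, v
Accessibility: uRu, uRv, vRv
Branch closes: r and ¬r both at v.
Every branch closes; the branch above is one of them.

Unsatisfiable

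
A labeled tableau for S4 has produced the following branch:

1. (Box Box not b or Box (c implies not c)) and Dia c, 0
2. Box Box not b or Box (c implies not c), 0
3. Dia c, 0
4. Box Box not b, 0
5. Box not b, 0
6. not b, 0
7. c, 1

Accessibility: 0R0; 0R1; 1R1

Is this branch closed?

No atom appears with both signs at the same world.

Not closed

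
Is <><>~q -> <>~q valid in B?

Tableau for the negation ~(<><>~q -> <>~q):
1. ~(<><>~q -> <>~q), 0
2. <><>~q, 0   [~->-rule on 1]
3. ~<>~q, 0   [~->-rule on 1]
4. q, 0   [~<>-rule on 3 via 0R0]
5. <>~q, 1   [<>-rule on 2: fresh world 1, 0R1]
6. q, 1   [~<>-rule on 3 via 0R1]
7. ~q, 2   [<>-rule on 5: fresh world 2, 1R2]
Accessibility: 0R0, 0R1, 1R0, 1R1, 1R2, 2R1, 2R2
The negation has an open branch (countermodel exists).

Invalid (countermodel exists)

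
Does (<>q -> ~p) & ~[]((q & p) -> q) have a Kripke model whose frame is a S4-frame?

Unsatisfiable (every branch closes)

1. (<>q -> ~p) & ~[]((q & p) -> q), 0
2. <>q -> ~p, 0   [&-rule on 1]
3. ~[]((q & p) -> q), 0   [&-rule on 1]
4. ~<>q, 0   [->-rule on 2 (branches; this branch)]
5. ~q, 0   [~<>-rule on 4 via 0R0]
6. ~((q & p) -> q), 1   [~[]-rule on 3: fresh world 1, 0R1]
7. q & p, 1   [~->-rule on 6]
8. ~q, 1   [~->-rule on 6]
9. q, 1   [&-rule on 7]
10. p, 1   [&-rule on 7]
Accessibility: 0R0, 0R1, 1R1
Branch closes: q and ~q both at 1.
Every branch closes; the branch above is one of them.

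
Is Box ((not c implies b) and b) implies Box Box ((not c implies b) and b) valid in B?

No, not valid

Tableau for the negation not (Box ((not c implies b) and b) implies Box Box ((not c implies b) and b)):
1. not (Box ((not c implies b) and b) implies Box Box ((not c implies b) and b)), u
2. Box ((not c implies b) and b), u   [neg-implies-rule on 1]
3. not Box Box ((not c implies b) and b), u   [neg-implies-rule on 1]
4. (not c implies b) and b, u   [Box-rule on 2 via uRu]
5. not c implies b, u   [and-rule on 4]
6. b, u   [and-rule on 4]
7. not Box ((not c implies b) and b), v   [neg-Box-rule on 3: fresh world v, uRv]
8. (not c implies b) and b, v   [Box-rule on 2 via uRv]
9. not c implies b, v   [and-rule on 8]
10. b, v   [and-rule on 8]
11. not ((not c implies b) and b), w   [neg-Box-rule on 7: fresh world w, vRw]
12. not b, w   [neg-and-rule on 11 (branches; this branch)]
Accessibility: uRu, uRv, vRu, vRv, vRw, wRv, wRw
The negation has an open branch (countermodel exists).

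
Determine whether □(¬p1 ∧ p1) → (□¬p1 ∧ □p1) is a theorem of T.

Tableau for the negation ¬(□(¬p1 ∧ p1) → (□¬p1 ∧ □p1)):
1. ¬(□(¬p1 ∧ p1) → (□¬p1 ∧ □p1)), w0
2. □(¬p1 ∧ p1), w0
3. ¬(□¬p1 ∧ □p1), w0
4. ¬p1 ∧ p1, w0
5. ¬p1, w0
6. p1, w0
Accessibility: w0Rw0
Branch closes: p1 and ¬p1 both at w0.
Every branch of the negation's tableau closes; the branch above is one of them.

Yes, valid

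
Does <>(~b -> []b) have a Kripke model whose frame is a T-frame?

Yes, satisfiable

1. <>(~b -> []b), 0
2. ~b -> []b, 1
3. []b, 1
4. b, 1
Accessibility: 0R0, 0R1, 1R1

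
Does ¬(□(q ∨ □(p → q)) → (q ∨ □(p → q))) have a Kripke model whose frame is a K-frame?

Satisfiable

1. ¬(□(q ∨ □(p → q)) → (q ∨ □(p → q))), w0
2. □(q ∨ □(p → q)), w0
3. ¬(q ∨ □(p → q)), w0
4. ¬q, w0
5. ¬□(p → q), w0
6. ¬(p → q), w1
7. p, w1
8. ¬q, w1
9. q ∨ □(p → q), w1
10. □(p → q), w1
Accessibility: w0Rw1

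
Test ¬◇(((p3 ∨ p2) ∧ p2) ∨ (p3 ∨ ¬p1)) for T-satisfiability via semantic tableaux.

Yes, satisfiable

1. ¬◇(((p3 ∨ p2) ∧ p2) ∨ (p3 ∨ ¬p1)), w0
2. ¬(((p3 ∨ p2) ∧ p2) ∨ (p3 ∨ ¬p1)), w0
3. ¬((p3 ∨ p2) ∧ p2), w0
4. ¬(p3 ∨ ¬p1), w0
5. ¬p3, w0
6. p1, w0
7. ¬p2, w0
Accessibility: w0Rw0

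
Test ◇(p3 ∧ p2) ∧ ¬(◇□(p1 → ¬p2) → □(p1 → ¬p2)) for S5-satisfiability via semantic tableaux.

1. ◇(p3 ∧ p2) ∧ ¬(◇□(p1 → ¬p2) → □(p1 → ¬p2)), w0
2. ◇(p3 ∧ p2), w0
3. ¬(◇□(p1 → ¬p2) → □(p1 → ¬p2)), w0
4. ◇□(p1 → ¬p2), w0
5. ¬□(p1 → ¬p2), w0
6. p3 ∧ p2, w1
7. p3, w1
8. p2, w1
9. □(p1 → ¬p2), w2
10. p1 → ¬p2, w0
11. p1 → ¬p2, w1
12. p1 → ¬p2, w2
13. ¬p2, w0
14. ¬p1, w1
15. ¬p2, w2
16. ¬(p1 → ¬p2), w3
17. p1, w3
18. p2, w3
19. p1 → ¬p2, w3
20. ¬p2, w3
Accessibility: w0Rw0, w0Rw1, w0Rw2, w0Rw3, w1Rw0, w1Rw1, w1Rw2, w1Rw3, w2Rw0, w2Rw1, w2Rw2, w2Rw3, w3Rw0, w3Rw1, w3Rw2, w3Rw3
Branch closes: p2 and ¬p2 both at w3.
(One branch shown.) All branches close.

Unsatisfiable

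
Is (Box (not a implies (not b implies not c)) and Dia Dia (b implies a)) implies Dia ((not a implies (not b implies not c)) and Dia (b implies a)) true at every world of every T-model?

Tableau for the negation not ((Box (not a implies (not b implies not c)) and Dia Dia (b implies a)) implies Dia ((not a implies (not b implies not c)) and Dia (b implies a))):
1. not ((Box (not a implies (not b implies not c)) and Dia Dia (b implies a)) implies Dia ((not a implies (not b implies not c)) and Dia (b implies a))), w0
2. Box (not a implies (not b implies not c)) and Dia Dia (b implies a), w0
3. not Dia ((not a implies (not b implies not c)) and Dia (b implies a)), w0
4. Box (not a implies (not b implies not c)), w0
5. Dia Dia (b implies a), w0
6. not ((not a implies (not b implies not c)) and Dia (b implies a)), w0
7. not a implies (not b implies not c), w0
8. not Dia (b implies a), w0
9. not (b implies a), w0
10. b, w0
11. not a, w0
12. not b implies not c, w0
13. not c, w0
14. Dia (b implies a), w1
15. not ((not a implies (not b implies not c)) and Dia (b implies a)), w1
16. not a implies (not b implies not c), w1
17. not (b implies a), w1
18. b, w1
19. not a, w1
20. not Dia (b implies a), w1
21. not b implies not c, w1
22. not c, w1
23. b implies a, w2
24. not (b implies a), w2
25. b, w2
26. not a, w2
27. a, w2
Accessibility: w0Rw0, w0Rw1, w1Rw1, w1Rw2, w2Rw2
Branch closes: a and not a both at w2.
All branches of the negation close; one closing branch shown above.

Yes, valid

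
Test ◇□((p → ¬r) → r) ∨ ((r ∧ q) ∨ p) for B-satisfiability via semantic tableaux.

1. ◇□((p → ¬r) → r) ∨ ((r ∧ q) ∨ p), 0
2. (r ∧ q) ∨ p, 0   [∨-rule on 1 (branches; this branch)]
3. p, 0   [∨-rule on 2 (branches; this branch)]
Accessibility: 0R0

Satisfiable (open branch found)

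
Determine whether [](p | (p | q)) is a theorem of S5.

Tableau for the negation ~[](p | (p | q)):
1. ~[](p | (p | q)), u
2. ~(p | (p | q)), v   [~[]-rule on 1: fresh world v, uRv]
3. ~p, v   [~|-rule on 2]
4. ~(p | q), v   [~|-rule on 2]
5. ~q, v   [~|-rule on 4]
Accessibility: uRu, uRv, vRu, vRv
The negation has an open branch (countermodel exists).

Not valid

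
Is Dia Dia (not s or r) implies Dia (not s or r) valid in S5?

Tableau for the negation not (Dia Dia (not s or r) implies Dia (not s or r)):
1. not (Dia Dia (not s or r) implies Dia (not s or r)), w0
2. Dia Dia (not s or r), w0   [neg-implies-rule on 1]
3. not Dia (not s or r), w0   [neg-implies-rule on 1]
4. not (not s or r), w0   [neg-Dia-rule on 3 via w0Rw0]
5. s, w0   [neg-or-rule on 4]
6. not r, w0   [neg-or-rule on 4]
7. Dia (not s or r), w1   [Dia-rule on 2: fresh world w1, w0Rw1]
8. not (not s or r), w1   [neg-Dia-rule on 3 via w0Rw1]
9. s, w1   [neg-or-rule on 8]
10. not r, w1   [neg-or-rule on 8]
11. not s or r, w2   [Dia-rule on 7: fresh world w2, w1Rw2]
12. not (not s or r), w2   [neg-Dia-rule on 3 via w0Rw2]
13. s, w2   [neg-or-rule on 12]
14. not r, w2   [neg-or-rule on 12]
15. r, w2   [or-rule on 11 (branches; this branch)]
Accessibility: w0Rw0, w0Rw1, w0Rw2, w1Rw0, w1Rw1, w1Rw2, w2Rw0, w2Rw1, w2Rw2
Branch closes: r and not r both at w2.
Every branch of the negation's tableau closes; the branch above is one of them.

Valid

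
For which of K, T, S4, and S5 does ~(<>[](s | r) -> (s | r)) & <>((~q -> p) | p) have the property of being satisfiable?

S5-tableau for the formula:
1. ~(<>[](s | r) -> (s | r)) & <>((~q -> p) | p), u
2. ~(<>[](s | r) -> (s | r)), u
3. <>((~q -> p) | p), u
4. <>[](s | r), u
5. ~(s | r), u
6. ~s, u
7. ~r, u
8. (~q -> p) | p, v
9. ~q -> p, v
10. p, v
11. [](s | r), w
12. s | r, u
13. s | r, v
14. s | r, w
15. r, u
Accessibility: uRu, uRv, uRw, vRu, vRv, vRw, wRu, wRv, wRw
Branch closes: r and ~r both at u.
Every branch closes (one shown): unsatisfiable in S5.
S4-tableau for the formula:
1. ~(<>[](s | r) -> (s | r)) & <>((~q -> p) | p), u
2. ~(<>[](s | r) -> (s | r)), u
3. <>((~q -> p) | p), u
4. <>[](s | r), u
5. ~(s | r), u
6. ~s, u
7. ~r, u
8. (~q -> p) | p, v
9. p, v
10. [](s | r), w
11. s | r, w
12. r, w
Accessibility: uRu, uRv, uRw, vRv, wRw
Complete open branch: satisfiable in S4, hence also in K, T (this S4-model is also a K-model and a T-model).

K, T, S4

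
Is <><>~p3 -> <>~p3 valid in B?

Not valid

Tableau for the negation ~(<><>~p3 -> <>~p3):
1. ~(<><>~p3 -> <>~p3), 0
2. <><>~p3, 0
3. ~<>~p3, 0
4. p3, 0
5. <>~p3, 1
6. p3, 1
7. ~p3, 2
Accessibility: 0R0, 0R1, 1R0, 1R1, 1R2, 2R1, 2R2
The negation has an open branch (countermodel exists).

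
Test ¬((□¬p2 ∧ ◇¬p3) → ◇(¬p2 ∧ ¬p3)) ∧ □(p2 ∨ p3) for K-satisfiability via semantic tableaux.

Unsatisfiable

1. ¬((□¬p2 ∧ ◇¬p3) → ◇(¬p2 ∧ ¬p3)) ∧ □(p2 ∨ p3), w0
2. ¬((□¬p2 ∧ ◇¬p3) → ◇(¬p2 ∧ ¬p3)), w0   [∧-rule on 1]
3. □(p2 ∨ p3), w0   [∧-rule on 1]
4. □¬p2 ∧ ◇¬p3, w0   [¬→-rule on 2]
5. ¬◇(¬p2 ∧ ¬p3), w0   [¬→-rule on 2]
6. □¬p2, w0   [∧-rule on 4]
7. ◇¬p3, w0   [∧-rule on 4]
8. ¬p3, w1   [◇-rule on 7: fresh world w1, w0Rw1]
9. p2 ∨ p3, w1   [□-rule on 3 via w0Rw1]
10. ¬(¬p2 ∧ ¬p3), w1   [¬◇-rule on 5 via w0Rw1]
11. ¬p2, w1   [□-rule on 6 via w0Rw1]
12. p3, w1   [∨-rule on 9 (branches; this branch)]
Accessibility: w0Rw1
Branch closes: p3 and ¬p3 both at w1.
(One branch shown.) All branches close.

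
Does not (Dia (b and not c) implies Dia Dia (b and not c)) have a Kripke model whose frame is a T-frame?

Unsatisfiable

1. not (Dia (b and not c) implies Dia Dia (b and not c)), u
2. Dia (b and not c), u
3. not Dia Dia (b and not c), u
4. not Dia (b and not c), u
5. not (b and not c), u
6. c, u
7. b and not c, v
8. b, v
9. not c, v
10. not Dia (b and not c), v
11. not (b and not c), v
12. c, v
Accessibility: uRu, uRv, vRv
Branch closes: c and not c both at v.
(One branch shown.) All branches close.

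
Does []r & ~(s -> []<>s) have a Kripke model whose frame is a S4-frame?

Satisfiable (open branch found)

1. []r & ~(s -> []<>s), w0
2. []r, w0
3. ~(s -> []<>s), w0
4. s, w0
5. ~[]<>s, w0
6. r, w0
7. ~<>s, w1
8. r, w1
9. ~s, w1
Accessibility: w0Rw0, w0Rw1, w1Rw1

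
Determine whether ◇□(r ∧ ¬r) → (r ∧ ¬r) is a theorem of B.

Valid

Tableau for the negation ¬(◇□(r ∧ ¬r) → (r ∧ ¬r)):
1. ¬(◇□(r ∧ ¬r) → (r ∧ ¬r)), w0
2. ◇□(r ∧ ¬r), w0
3. ¬(r ∧ ¬r), w0
4. r, w0
5. □(r ∧ ¬r), w1
6. r ∧ ¬r, w0
7. ¬r, w0
Accessibility: w0Rw0, w0Rw1, w1Rw0, w1Rw1
Branch closes: r and ¬r both at w0.
All branches of the negation close; one closing branch shown above.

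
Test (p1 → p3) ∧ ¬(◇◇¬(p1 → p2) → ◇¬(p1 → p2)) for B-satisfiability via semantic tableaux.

Yes, satisfiable

1. (p1 → p3) ∧ ¬(◇◇¬(p1 → p2) → ◇¬(p1 → p2)), u
2. p1 → p3, u   [∧-rule on 1]
3. ¬(◇◇¬(p1 → p2) → ◇¬(p1 → p2)), u   [∧-rule on 1]
4. ◇◇¬(p1 → p2), u   [¬→-rule on 3]
5. ¬◇¬(p1 → p2), u   [¬→-rule on 3]
6. p1 → p2, u   [¬◇-rule on 5 via uRu]
7. p3, u   [→-rule on 2 (branches; this branch)]
8. p2, u   [→-rule on 6 (branches; this branch)]
9. ◇¬(p1 → p2), v   [◇-rule on 4: fresh world v, uRv]
10. p1 → p2, v   [¬◇-rule on 5 via uRv]
11. p2, v   [→-rule on 10 (branches; this branch)]
12. ¬(p1 → p2), w   [◇-rule on 9: fresh world w, vRw]
13. p1, w   [¬→-rule on 12]
14. ¬p2, w   [¬→-rule on 12]
Accessibility: uRu, uRv, vRu, vRv, vRw, wRv, wRw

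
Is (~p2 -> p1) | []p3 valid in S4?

Not valid

Tableau for the negation ~((~p2 -> p1) | []p3):
1. ~((~p2 -> p1) | []p3), w0
2. ~(~p2 -> p1), w0   [~|-rule on 1]
3. ~[]p3, w0   [~|-rule on 1]
4. ~p2, w0   [~->-rule on 2]
5. ~p1, w0   [~->-rule on 2]
6. ~p3, w1   [~[]-rule on 3: fresh world w1, w0Rw1]
Accessibility: w0Rw0, w0Rw1, w1Rw1
The negation has an open branch (countermodel exists).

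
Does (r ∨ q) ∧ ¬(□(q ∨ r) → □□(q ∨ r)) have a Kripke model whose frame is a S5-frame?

No, unsatisfiable

1. (r ∨ q) ∧ ¬(□(q ∨ r) → □□(q ∨ r)), u
2. r ∨ q, u
3. ¬(□(q ∨ r) → □□(q ∨ r)), u
4. □(q ∨ r), u
5. ¬□□(q ∨ r), u
6. q ∨ r, u
7. q, u
8. r, u
9. ¬□(q ∨ r), v
10. q ∨ r, v
11. r, v
12. ¬(q ∨ r), w
13. ¬q, w
14. ¬r, w
15. q ∨ r, w
16. r, w
Accessibility: uRu, uRv, uRw, vRu, vRv, vRw, wRu, wRv, wRw
Branch closes: r and ¬r both at w.
All branches of the tableau close; one closing branch shown above.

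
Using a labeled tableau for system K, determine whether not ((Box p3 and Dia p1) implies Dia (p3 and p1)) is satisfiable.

Unsatisfiable

1. not ((Box p3 and Dia p1) implies Dia (p3 and p1)), 0
2. Box p3 and Dia p1, 0
3. not Dia (p3 and p1), 0
4. Box p3, 0
5. Dia p1, 0
6. p1, 1
7. not (p3 and p1), 1
8. p3, 1
9. not p1, 1
Accessibility: 0R1
Branch closes: p1 and not p1 both at 1.
(One branch shown.) All branches close.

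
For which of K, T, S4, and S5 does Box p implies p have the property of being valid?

T-tableau for the negation not (Box p implies p):
1. not (Box p implies p), 0
2. Box p, 0   [neg-implies-rule on 1]
3. not p, 0   [neg-implies-rule on 1]
4. p, 0   [Box-rule on 2 via 0R0]
Accessibility: 0R0
Branch closes: p and not p both at 0.
Every branch closes (one shown): valid in T, hence also in S4, S5 (every theorem of T is a theorem of S4 and S5).
K-tableau for the negation not (Box p implies p):
1. not (Box p implies p), 0
2. Box p, 0   [neg-implies-rule on 1]
3. not p, 0   [neg-implies-rule on 1]
Complete open branch: countermodel on a K-frame, so not valid in K.

T, S4, S5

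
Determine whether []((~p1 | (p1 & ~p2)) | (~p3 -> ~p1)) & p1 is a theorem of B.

Tableau for the negation ~([]((~p1 | (p1 & ~p2)) | (~p3 -> ~p1)) & p1):
1. ~([]((~p1 | (p1 & ~p2)) | (~p3 -> ~p1)) & p1), w0
2. ~p1, w0   [~&-rule on 1 (branches; this branch)]
Accessibility: w0Rw0
The negation has an open branch (countermodel exists).

No, not valid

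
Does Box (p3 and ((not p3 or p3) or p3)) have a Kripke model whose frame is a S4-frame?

Satisfiable (open branch found)

1. Box (p3 and ((not p3 or p3) or p3)), 0
2. p3 and ((not p3 or p3) or p3), 0
3. p3, 0
4. (not p3 or p3) or p3, 0
Accessibility: 0R0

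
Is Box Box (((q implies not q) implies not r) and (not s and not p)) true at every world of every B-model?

Tableau for the negation not Box Box (((q implies not q) implies not r) and (not s and not p)):
1. not Box Box (((q implies not q) implies not r) and (not s and not p)), w0
2. not Box (((q implies not q) implies not r) and (not s and not p)), w1
3. not (((q implies not q) implies not r) and (not s and not p)), w2
4. not (not s and not p), w2
5. p, w2
Accessibility: w0Rw0, w0Rw1, w1Rw0, w1Rw1, w1Rw2, w2Rw1, w2Rw2
The negation has an open branch (countermodel exists).

Not valid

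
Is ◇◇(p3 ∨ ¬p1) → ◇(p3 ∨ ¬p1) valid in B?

Tableau for the negation ¬(◇◇(p3 ∨ ¬p1) → ◇(p3 ∨ ¬p1)):
1. ¬(◇◇(p3 ∨ ¬p1) → ◇(p3 ∨ ¬p1)), u
2. ◇◇(p3 ∨ ¬p1), u
3. ¬◇(p3 ∨ ¬p1), u
4. ¬(p3 ∨ ¬p1), u
5. ¬p3, u
6. p1, u
7. ◇(p3 ∨ ¬p1), v
8. ¬(p3 ∨ ¬p1), v
9. ¬p3, v
10. p1, v
11. p3 ∨ ¬p1, w
12. ¬p1, w
Accessibility: uRu, uRv, vRu, vRv, vRw, wRv, wRw
The negation has an open branch (countermodel exists).

No, not valid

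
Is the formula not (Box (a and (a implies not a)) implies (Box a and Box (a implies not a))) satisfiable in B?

No, unsatisfiable

1. not (Box (a and (a implies not a)) implies (Box a and Box (a implies not a))), w0
2. Box (a and (a implies not a)), w0
3. not (Box a and Box (a implies not a)), w0
4. a and (a implies not a), w0
5. a, w0
6. a implies not a, w0
7. not Box (a implies not a), w0
8. not a, w0
Accessibility: w0Rw0
Branch closes: a and not a both at w0.
(One branch shown.) All branches close.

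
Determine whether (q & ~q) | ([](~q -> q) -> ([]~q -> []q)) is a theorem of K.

Tableau for the negation ~((q & ~q) | ([](~q -> q) -> ([]~q -> []q))):
1. ~((q & ~q) | ([](~q -> q) -> ([]~q -> []q))), w0
2. ~(q & ~q), w0   [~|-rule on 1]
3. ~([](~q -> q) -> ([]~q -> []q)), w0   [~|-rule on 1]
4. [](~q -> q), w0   [~->-rule on 3]
5. ~([]~q -> []q), w0   [~->-rule on 3]
6. []~q, w0   [~->-rule on 5]
7. ~[]q, w0   [~->-rule on 5]
8. q, w0   [~&-rule on 2 (branches; this branch)]
9. ~q, w1   [~[]-rule on 7: fresh world w1, w0Rw1]
10. ~q -> q, w1   [[]-rule on 4 via w0Rw1]
11. q, w1   [->-rule on 10 (branches; this branch)]
Accessibility: w0Rw1
Branch closes: q and ~q both at w1.
Every branch of the negation's tableau closes; the branch above is one of them.

Valid in K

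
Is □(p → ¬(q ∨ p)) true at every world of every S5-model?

Tableau for the negation ¬□(p → ¬(q ∨ p)):
1. ¬□(p → ¬(q ∨ p)), w0
2. ¬(p → ¬(q ∨ p)), w1   [¬□-rule on 1: fresh world w1, w0Rw1]
3. p, w1   [¬→-rule on 2]
4. q ∨ p, w1   [¬→-rule on 2]
Accessibility: w0Rw0, w0Rw1, w1Rw0, w1Rw1
The negation has an open branch (countermodel exists).

No, not valid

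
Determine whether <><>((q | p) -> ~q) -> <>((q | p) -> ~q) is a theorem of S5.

Tableau for the negation ~(<><>((q | p) -> ~q) -> <>((q | p) -> ~q)):
1. ~(<><>((q | p) -> ~q) -> <>((q | p) -> ~q)), 0
2. <><>((q | p) -> ~q), 0   [~->-rule on 1]
3. ~<>((q | p) -> ~q), 0   [~->-rule on 1]
4. ~((q | p) -> ~q), 0   [~<>-rule on 3 via 0R0]
5. q | p, 0   [~->-rule on 4]
6. q, 0   [~->-rule on 4]
7. p, 0   [|-rule on 5 (branches; this branch)]
8. <>((q | p) -> ~q), 1   [<>-rule on 2: fresh world 1, 0R1]
9. ~((q | p) -> ~q), 1   [~<>-rule on 3 via 0R1]
10. q | p, 1   [~->-rule on 9]
11. q, 1   [~->-rule on 9]
12. p, 1   [|-rule on 10 (branches; this branch)]
13. (q | p) -> ~q, 2   [<>-rule on 8: fresh world 2, 1R2]
14. ~((q | p) -> ~q), 2   [~<>-rule on 3 via 0R2]
15. q | p, 2   [~->-rule on 14]
16. q, 2   [~->-rule on 14]
17. ~(q | p), 2   [->-rule on 13 (branches; this branch)]
18. ~q, 2   [~|-rule on 17]
19. ~p, 2   [~|-rule on 17]
Accessibility: 0R0, 0R1, 0R2, 1R0, 1R1, 1R2, 2R0, 2R1, 2R2
Branch closes: q and ~q both at 2.
All branches of the negation close; one closing branch shown above.

Valid in S5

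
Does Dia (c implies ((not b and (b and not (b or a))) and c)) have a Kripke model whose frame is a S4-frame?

1. Dia (c implies ((not b and (b and not (b or a))) and c)), w0
2. c implies ((not b and (b and not (b or a))) and c), w1   [Dia-rule on 1: fresh world w1, w0Rw1]
3. not c, w1   [implies-rule on 2 (branches; this branch)]
Accessibility: w0Rw0, w0Rw1, w1Rw1

Satisfiable (open branch found)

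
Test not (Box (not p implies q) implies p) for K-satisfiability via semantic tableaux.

1. not (Box (not p implies q) implies p), w0
2. Box (not p implies q), w0
3. not p, w0

Satisfiable (open branch found)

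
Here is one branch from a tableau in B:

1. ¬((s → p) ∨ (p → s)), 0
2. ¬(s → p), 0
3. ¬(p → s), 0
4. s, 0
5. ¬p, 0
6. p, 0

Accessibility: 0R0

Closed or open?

Closed

Both p and ¬p appear at 0.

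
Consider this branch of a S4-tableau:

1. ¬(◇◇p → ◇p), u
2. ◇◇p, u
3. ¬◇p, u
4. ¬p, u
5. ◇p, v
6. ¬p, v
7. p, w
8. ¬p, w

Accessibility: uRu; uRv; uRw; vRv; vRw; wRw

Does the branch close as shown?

Closed

Both p and ¬p appear at w.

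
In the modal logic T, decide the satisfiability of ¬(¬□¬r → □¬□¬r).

Yes, satisfiable

1. ¬(¬□¬r → □¬□¬r), w0
2. ¬□¬r, w0
3. ¬□¬□¬r, w0
4. r, w1
5. □¬r, w2
6. ¬r, w2
Accessibility: w0Rw0, w0Rw1, w0Rw2, w1Rw1, w2Rw2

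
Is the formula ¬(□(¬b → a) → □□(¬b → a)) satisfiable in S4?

1. ¬(□(¬b → a) → □□(¬b → a)), w0
2. □(¬b → a), w0   [¬→-rule on 1]
3. ¬□□(¬b → a), w0   [¬→-rule on 1]
4. ¬b → a, w0   [□-rule on 2 via w0Rw0]
5. a, w0   [→-rule on 4 (branches; this branch)]
6. ¬□(¬b → a), w1   [¬□-rule on 3: fresh world w1, w0Rw1]
7. ¬b → a, w1   [□-rule on 2 via w0Rw1]
8. a, w1   [→-rule on 7 (branches; this branch)]
9. ¬(¬b → a), w2   [¬□-rule on 6: fresh world w2, w1Rw2]
10. ¬b, w2   [¬→-rule on 9]
11. ¬a, w2   [¬→-rule on 9]
12. ¬b → a, w2   [□-rule on 2 via w0Rw2]
13. a, w2   [→-rule on 12 (branches; this branch)]
Accessibility: w0Rw0, w0Rw1, w0Rw2, w1Rw1, w1Rw2, w2Rw2
Branch closes: a and ¬a both at w2.
(One branch shown.) All branches close.

Unsatisfiable (every branch closes)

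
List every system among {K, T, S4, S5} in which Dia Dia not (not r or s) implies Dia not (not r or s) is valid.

S4, S5

T-tableau for the negation not (Dia Dia not (not r or s) implies Dia not (not r or s)):
1. not (Dia Dia not (not r or s) implies Dia not (not r or s)), 0
2. Dia Dia not (not r or s), 0   [neg-implies-rule on 1]
3. not Dia not (not r or s), 0   [neg-implies-rule on 1]
4. not r or s, 0   [neg-Dia-rule on 3 via 0R0]
5. s, 0   [or-rule on 4 (branches; this branch)]
6. Dia not (not r or s), 1   [Dia-rule on 2: fresh world 1, 0R1]
7. not r or s, 1   [neg-Dia-rule on 3 via 0R1]
8. s, 1   [or-rule on 7 (branches; this branch)]
9. not (not r or s), 2   [Dia-rule on 6: fresh world 2, 1R2]
10. r, 2   [neg-or-rule on 9]
11. not s, 2   [neg-or-rule on 9]
Accessibility: 0R0, 0R1, 1R1, 1R2, 2R2
Complete open branch: countermodel on a T-frame, so not valid in T, nor in K (the same frame is also a K-frame).
S4-tableau for the negation not (Dia Dia not (not r or s) implies Dia not (not r or s)):
1. not (Dia Dia not (not r or s) implies Dia not (not r or s)), 0
2. Dia Dia not (not r or s), 0   [neg-implies-rule on 1]
3. not Dia not (not r or s), 0   [neg-implies-rule on 1]
4. not r or s, 0   [neg-Dia-rule on 3 via 0R0]
5. s, 0   [or-rule on 4 (branches; this branch)]
6. Dia not (not r or s), 1   [Dia-rule on 2: fresh world 1, 0R1]
7. not r or s, 1   [neg-Dia-rule on 3 via 0R1]
8. s, 1   [or-rule on 7 (branches; this branch)]
9. not (not r or s), 2   [Dia-rule on 6: fresh world 2, 1R2]
10. r, 2   [neg-or-rule on 9]
11. not s, 2   [neg-or-rule on 9]
12. not r or s, 2   [neg-Dia-rule on 3 via 0R2]
13. s, 2   [or-rule on 12 (branches; this branch)]
Accessibility: 0R0, 0R1, 0R2, 1R1, 1R2, 2R2
Branch closes: s and not s both at 2.
Every branch closes (one shown): valid in S4, hence also in S5 (every theorem of S4 is a theorem of S5).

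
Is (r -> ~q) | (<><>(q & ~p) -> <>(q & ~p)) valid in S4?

Tableau for the negation ~((r -> ~q) | (<><>(q & ~p) -> <>(q & ~p))):
1. ~((r -> ~q) | (<><>(q & ~p) -> <>(q & ~p))), u
2. ~(r -> ~q), u
3. ~(<><>(q & ~p) -> <>(q & ~p)), u
4. r, u
5. q, u
6. <><>(q & ~p), u
7. ~<>(q & ~p), u
8. ~(q & ~p), u
9. p, u
10. <>(q & ~p), v
11. ~(q & ~p), v
12. p, v
13. q & ~p, w
14. q, w
15. ~p, w
16. ~(q & ~p), w
17. p, w
Accessibility: uRu, uRv, uRw, vRv, vRw, wRw
Branch closes: p and ~p both at w.
Every branch of the negation's tableau closes; the branch above is one of them.

Valid in S4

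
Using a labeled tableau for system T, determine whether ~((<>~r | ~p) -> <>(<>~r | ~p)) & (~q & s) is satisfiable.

1. ~((<>~r | ~p) -> <>(<>~r | ~p)) & (~q & s), u
2. ~((<>~r | ~p) -> <>(<>~r | ~p)), u   [&-rule on 1]
3. ~q & s, u   [&-rule on 1]
4. <>~r | ~p, u   [~->-rule on 2]
5. ~<>(<>~r | ~p), u   [~->-rule on 2]
6. ~q, u   [&-rule on 3]
7. s, u   [&-rule on 3]
8. ~(<>~r | ~p), u   [~<>-rule on 5 via uRu]
9. ~<>~r, u   [~|-rule on 8]
10. p, u   [~|-rule on 8]
11. r, u   [~<>-rule on 9 via uRu]
12. <>~r, u   [|-rule on 4 (branches; this branch)]
13. ~r, v   [<>-rule on 12: fresh world v, uRv]
14. ~(<>~r | ~p), v   [~<>-rule on 5 via uRv]
15. ~<>~r, v   [~|-rule on 14]
16. p, v   [~|-rule on 14]
17. r, v   [~<>-rule on 9 via uRv]
Accessibility: uRu, uRv, vRv
Branch closes: r and ~r both at v.
Every branch closes; the branch above is one of them.

Unsatisfiable (every branch closes)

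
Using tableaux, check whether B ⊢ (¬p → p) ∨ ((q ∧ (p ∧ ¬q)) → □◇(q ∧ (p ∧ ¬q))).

Valid in B

Tableau for the negation ¬((¬p → p) ∨ ((q ∧ (p ∧ ¬q)) → □◇(q ∧ (p ∧ ¬q)))):
1. ¬((¬p → p) ∨ ((q ∧ (p ∧ ¬q)) → □◇(q ∧ (p ∧ ¬q)))), w0
2. ¬(¬p → p), w0
3. ¬((q ∧ (p ∧ ¬q)) → □◇(q ∧ (p ∧ ¬q))), w0
4. ¬p, w0
5. q ∧ (p ∧ ¬q), w0
6. ¬□◇(q ∧ (p ∧ ¬q)), w0
7. q, w0
8. p ∧ ¬q, w0
9. p, w0
10. ¬q, w0
Accessibility: w0Rw0
Branch closes: p and ¬p both at w0.
Every branch of the negation's tableau closes; the branch above is one of them.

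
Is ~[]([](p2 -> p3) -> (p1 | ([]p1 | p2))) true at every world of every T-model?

No, not valid

Tableau for the negation []([](p2 -> p3) -> (p1 | ([]p1 | p2))):
1. []([](p2 -> p3) -> (p1 | ([]p1 | p2))), 0
2. [](p2 -> p3) -> (p1 | ([]p1 | p2)), 0
3. p1 | ([]p1 | p2), 0
4. []p1 | p2, 0
5. p2, 0
Accessibility: 0R0
The negation has an open branch (countermodel exists).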